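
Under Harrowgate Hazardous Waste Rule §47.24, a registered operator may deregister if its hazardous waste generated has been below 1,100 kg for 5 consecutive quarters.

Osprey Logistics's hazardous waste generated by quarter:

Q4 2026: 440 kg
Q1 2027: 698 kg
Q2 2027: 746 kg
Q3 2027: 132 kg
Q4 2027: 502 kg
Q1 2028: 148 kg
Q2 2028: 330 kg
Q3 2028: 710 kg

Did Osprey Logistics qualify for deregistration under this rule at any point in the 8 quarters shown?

Yes

Quarters below 1,100 kg: Q4 2026, Q1 2027, Q2 2027, Q3 2027, Q4 2027, Q1 2028, Q2 2028, Q3 2028.
Longest run of consecutive quarters below the threshold: 8.
8 ≥ 5, so Osprey Logistics became eligible.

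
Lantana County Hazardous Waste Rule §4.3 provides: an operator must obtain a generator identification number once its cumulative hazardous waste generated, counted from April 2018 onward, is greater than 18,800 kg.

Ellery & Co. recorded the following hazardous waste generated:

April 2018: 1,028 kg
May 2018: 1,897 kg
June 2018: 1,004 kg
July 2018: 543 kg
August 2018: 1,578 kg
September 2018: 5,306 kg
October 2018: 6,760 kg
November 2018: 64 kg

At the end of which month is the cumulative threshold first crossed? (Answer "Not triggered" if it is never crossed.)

Not triggered

Through April 2018: 1,028 kg
Through May 2018: 2,925 kg
Through June 2018: 3,929 kg
Through July 2018: 4,472 kg
Through August 2018: 6,050 kg
Through September 2018: 11,356 kg
Through October 2018: 18,116 kg
Through November 2018: 18,180 kg
Final cumulative total 18,180 kg ≤ 18,800 kg; the threshold is never exceeded.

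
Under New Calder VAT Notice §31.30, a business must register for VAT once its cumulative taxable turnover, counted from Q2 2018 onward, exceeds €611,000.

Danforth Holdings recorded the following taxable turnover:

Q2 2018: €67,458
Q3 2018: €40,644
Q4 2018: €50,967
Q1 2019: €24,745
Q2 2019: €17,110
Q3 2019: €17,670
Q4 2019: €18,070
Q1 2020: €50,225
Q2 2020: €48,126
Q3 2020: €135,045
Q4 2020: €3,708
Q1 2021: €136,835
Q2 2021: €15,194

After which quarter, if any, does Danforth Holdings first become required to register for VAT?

Q2 2021

Through Q2 2018: €67,458
Through Q3 2018: €108,102
Through Q4 2018: €159,069
Through Q1 2019: €183,814
Through Q2 2019: €200,924
Through Q3 2019: €218,594
Through Q4 2019: €236,664
Through Q1 2020: €286,889
Through Q2 2020: €335,015
Through Q3 2020: €470,060
Through Q4 2020: €473,768
Through Q1 2021: €610,603
Through Q2 2021: €625,797 ← exceeds threshold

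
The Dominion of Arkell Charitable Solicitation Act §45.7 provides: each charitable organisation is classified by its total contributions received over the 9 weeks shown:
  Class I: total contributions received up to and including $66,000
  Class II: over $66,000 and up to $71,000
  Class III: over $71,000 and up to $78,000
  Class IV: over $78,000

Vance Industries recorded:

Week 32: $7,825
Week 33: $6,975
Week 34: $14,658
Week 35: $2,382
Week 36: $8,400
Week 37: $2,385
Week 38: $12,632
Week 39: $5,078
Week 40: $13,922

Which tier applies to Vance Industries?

Total contributions received: $7,825 + $6,975 + $14,658 + $2,382 + $8,400 + $2,385 + $12,632 + $5,078 + $13,922 = $74,257.
$71,000 < $74,257 ≤ $78,000, so Class III applies.

Class III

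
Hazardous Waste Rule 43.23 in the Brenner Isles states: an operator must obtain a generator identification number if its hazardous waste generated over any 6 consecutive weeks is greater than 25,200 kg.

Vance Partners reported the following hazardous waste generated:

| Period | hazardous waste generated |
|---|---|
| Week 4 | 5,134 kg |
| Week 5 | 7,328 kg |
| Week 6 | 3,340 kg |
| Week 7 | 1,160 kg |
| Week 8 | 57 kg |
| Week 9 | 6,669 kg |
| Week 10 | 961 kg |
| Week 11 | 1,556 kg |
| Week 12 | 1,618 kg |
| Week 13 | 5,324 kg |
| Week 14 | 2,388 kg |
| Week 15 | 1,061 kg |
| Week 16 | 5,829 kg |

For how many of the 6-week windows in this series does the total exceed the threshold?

0

Week 4–Week 9: 5,134 kg + 7,328 kg + 3,340 kg + 1,160 kg + 57 kg + 6,669 kg = 23,688 kg (under)
Week 5–Week 10: 7,328 kg + 3,340 kg + 1,160 kg + 57 kg + 6,669 kg + 961 kg = 19,515 kg (under)
Week 6–Week 11: 3,340 kg + 1,160 kg + 57 kg + 6,669 kg + 961 kg + 1,556 kg = 13,743 kg (under)
Week 7–Week 12: 1,160 kg + 57 kg + 6,669 kg + 961 kg + 1,556 kg + 1,618 kg = 12,021 kg (under)
Week 8–Week 13: 57 kg + 6,669 kg + 961 kg + 1,556 kg + 1,618 kg + 5,324 kg = 16,185 kg (under)
Week 9–Week 14: 6,669 kg + 961 kg + 1,556 kg + 1,618 kg + 5,324 kg + 2,388 kg = 18,516 kg (under)
Week 10–Week 15: 961 kg + 1,556 kg + 1,618 kg + 5,324 kg + 2,388 kg + 1,061 kg = 12,908 kg (under)
Week 11–Week 16: 1,556 kg + 1,618 kg + 5,324 kg + 2,388 kg + 1,061 kg + 5,829 kg = 17,776 kg (under)
0 windows exceed the threshold.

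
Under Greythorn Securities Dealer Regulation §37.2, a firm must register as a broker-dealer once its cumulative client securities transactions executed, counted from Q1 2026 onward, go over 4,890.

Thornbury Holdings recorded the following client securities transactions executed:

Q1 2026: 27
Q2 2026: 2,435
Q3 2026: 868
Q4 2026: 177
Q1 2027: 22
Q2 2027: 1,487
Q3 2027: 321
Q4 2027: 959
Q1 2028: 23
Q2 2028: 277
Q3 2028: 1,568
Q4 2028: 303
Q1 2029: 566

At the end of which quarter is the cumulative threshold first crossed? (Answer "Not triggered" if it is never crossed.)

Through Q1 2026: 27
Through Q2 2026: 2,462
Through Q3 2026: 3,330
Through Q4 2026: 3,507
Through Q1 2027: 3,529
Through Q2 2027: 5,016 ← exceeds threshold

Q2 2027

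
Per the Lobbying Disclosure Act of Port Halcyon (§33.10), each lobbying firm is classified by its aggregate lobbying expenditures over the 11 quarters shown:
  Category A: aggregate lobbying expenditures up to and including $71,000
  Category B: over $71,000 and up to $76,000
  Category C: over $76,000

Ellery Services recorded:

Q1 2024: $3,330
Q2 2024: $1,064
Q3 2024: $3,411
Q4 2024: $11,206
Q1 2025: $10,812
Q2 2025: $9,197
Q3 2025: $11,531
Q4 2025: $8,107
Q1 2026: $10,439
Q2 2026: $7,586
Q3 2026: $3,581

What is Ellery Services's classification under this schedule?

Category C

Aggregate lobbying expenditures: $3,330 + $1,064 + $3,411 + $11,206 + $10,812 + $9,197 + $11,531 + $8,107 + $10,439 + $7,586 + $3,581 = $80,264.
$80,264 > $76,000, so Category C applies.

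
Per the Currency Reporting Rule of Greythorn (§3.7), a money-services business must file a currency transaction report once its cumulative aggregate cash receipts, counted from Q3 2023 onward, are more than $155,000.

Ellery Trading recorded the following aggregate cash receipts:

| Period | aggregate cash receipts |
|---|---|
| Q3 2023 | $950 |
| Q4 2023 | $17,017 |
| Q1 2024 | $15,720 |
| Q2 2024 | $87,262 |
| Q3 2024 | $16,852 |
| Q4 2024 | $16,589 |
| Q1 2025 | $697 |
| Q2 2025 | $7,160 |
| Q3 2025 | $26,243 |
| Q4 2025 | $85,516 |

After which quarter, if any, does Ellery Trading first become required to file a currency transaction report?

Q1 2025

Through Q3 2023: $950
Through Q4 2023: $17,967
Through Q1 2024: $33,687
Through Q2 2024: $120,949
Through Q3 2024: $137,801
Through Q4 2024: $154,390
Through Q1 2025: $155,087 ← exceeds threshold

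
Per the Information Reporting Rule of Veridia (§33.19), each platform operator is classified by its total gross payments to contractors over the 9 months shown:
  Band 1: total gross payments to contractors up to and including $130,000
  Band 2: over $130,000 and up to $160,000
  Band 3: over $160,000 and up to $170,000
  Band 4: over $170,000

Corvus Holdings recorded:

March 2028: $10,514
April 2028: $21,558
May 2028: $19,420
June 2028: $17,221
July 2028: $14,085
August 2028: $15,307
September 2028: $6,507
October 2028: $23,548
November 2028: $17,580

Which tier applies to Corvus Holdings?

Band 2

Total gross payments to contractors: $10,514 + $21,558 + $19,420 + $17,221 + $14,085 + $15,307 + $6,507 + $23,548 + $17,580 = $145,740.
$130,000 < $145,740 ≤ $160,000, so Band 2 applies.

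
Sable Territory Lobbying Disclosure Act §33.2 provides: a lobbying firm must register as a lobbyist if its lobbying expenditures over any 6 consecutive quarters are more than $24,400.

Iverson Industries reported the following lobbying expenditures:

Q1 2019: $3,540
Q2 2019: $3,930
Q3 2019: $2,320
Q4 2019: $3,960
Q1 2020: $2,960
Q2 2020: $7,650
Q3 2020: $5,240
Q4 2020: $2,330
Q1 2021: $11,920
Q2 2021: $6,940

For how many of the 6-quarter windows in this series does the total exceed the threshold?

Q1 2019–Q2 2020: $3,540 + $3,930 + $2,320 + $3,960 + $2,960 + $7,650 = $24,360 (under)
Q2 2019–Q3 2020: $3,930 + $2,320 + $3,960 + $2,960 + $7,650 + $5,240 = $26,060 (over)
Q3 2019–Q4 2020: $2,320 + $3,960 + $2,960 + $7,650 + $5,240 + $2,330 = $24,460 (over)
Q4 2019–Q1 2021: $3,960 + $2,960 + $7,650 + $5,240 + $2,330 + $11,920 = $34,060 (over)
Q1 2020–Q2 2021: $2,960 + $7,650 + $5,240 + $2,330 + $11,920 + $6,940 = $37,040 (over)
4 windows exceed the threshold.

4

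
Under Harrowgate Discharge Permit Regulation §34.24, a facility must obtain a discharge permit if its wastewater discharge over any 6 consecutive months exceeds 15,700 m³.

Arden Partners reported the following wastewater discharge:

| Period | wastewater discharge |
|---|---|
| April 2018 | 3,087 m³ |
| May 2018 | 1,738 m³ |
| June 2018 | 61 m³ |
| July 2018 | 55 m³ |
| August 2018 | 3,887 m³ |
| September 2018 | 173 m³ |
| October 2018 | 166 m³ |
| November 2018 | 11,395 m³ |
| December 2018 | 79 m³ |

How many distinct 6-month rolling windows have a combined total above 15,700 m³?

2

April 2018–September 2018: 3,087 m³ + 1,738 m³ + 61 m³ + 55 m³ + 3,887 m³ + 173 m³ = 9,001 m³ (under)
May 2018–October 2018: 1,738 m³ + 61 m³ + 55 m³ + 3,887 m³ + 173 m³ + 166 m³ = 6,080 m³ (under)
June 2018–November 2018: 61 m³ + 55 m³ + 3,887 m³ + 173 m³ + 166 m³ + 11,395 m³ = 15,737 m³ (over)
July 2018–December 2018: 55 m³ + 3,887 m³ + 173 m³ + 166 m³ + 11,395 m³ + 79 m³ = 15,755 m³ (over)
2 windows exceed the threshold.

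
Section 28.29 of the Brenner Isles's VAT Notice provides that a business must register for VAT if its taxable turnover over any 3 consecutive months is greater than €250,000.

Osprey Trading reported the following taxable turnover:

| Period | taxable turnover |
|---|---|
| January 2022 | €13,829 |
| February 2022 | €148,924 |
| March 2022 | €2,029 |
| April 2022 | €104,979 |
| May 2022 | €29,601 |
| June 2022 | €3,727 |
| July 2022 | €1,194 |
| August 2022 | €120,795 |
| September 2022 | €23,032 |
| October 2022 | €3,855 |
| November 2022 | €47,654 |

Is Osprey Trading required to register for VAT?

January 2022–March 2022: €13,829 + €148,924 + €2,029 = €164,782 (under)
February 2022–April 2022: €148,924 + €2,029 + €104,979 = €255,932 (over)
March 2022–May 2022: €2,029 + €104,979 + €29,601 = €136,609 (under)
April 2022–June 2022: €104,979 + €29,601 + €3,727 = €138,307 (under)
May 2022–July 2022: €29,601 + €3,727 + €1,194 = €34,522 (under)
June 2022–August 2022: €3,727 + €1,194 + €120,795 = €125,716 (under)
July 2022–September 2022: €1,194 + €120,795 + €23,032 = €145,021 (under)
August 2022–October 2022: €120,795 + €23,032 + €3,855 = €147,682 (under)
September 2022–November 2022: €23,032 + €3,855 + €47,654 = €74,541 (under)
At least one window exceeds €250,000.

Yes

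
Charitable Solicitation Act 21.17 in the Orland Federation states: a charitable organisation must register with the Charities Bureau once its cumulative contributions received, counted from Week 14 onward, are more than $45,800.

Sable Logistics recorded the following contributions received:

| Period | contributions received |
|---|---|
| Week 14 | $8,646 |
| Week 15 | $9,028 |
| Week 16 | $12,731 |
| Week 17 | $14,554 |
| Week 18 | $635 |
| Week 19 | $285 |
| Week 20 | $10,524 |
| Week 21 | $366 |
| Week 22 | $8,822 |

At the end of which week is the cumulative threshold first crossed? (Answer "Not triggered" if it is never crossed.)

Through Week 14: $8,646
Through Week 15: $17,674
Through Week 16: $30,405
Through Week 17: $44,959
Through Week 18: $45,594
Through Week 19: $45,879 ← exceeds threshold

Week 19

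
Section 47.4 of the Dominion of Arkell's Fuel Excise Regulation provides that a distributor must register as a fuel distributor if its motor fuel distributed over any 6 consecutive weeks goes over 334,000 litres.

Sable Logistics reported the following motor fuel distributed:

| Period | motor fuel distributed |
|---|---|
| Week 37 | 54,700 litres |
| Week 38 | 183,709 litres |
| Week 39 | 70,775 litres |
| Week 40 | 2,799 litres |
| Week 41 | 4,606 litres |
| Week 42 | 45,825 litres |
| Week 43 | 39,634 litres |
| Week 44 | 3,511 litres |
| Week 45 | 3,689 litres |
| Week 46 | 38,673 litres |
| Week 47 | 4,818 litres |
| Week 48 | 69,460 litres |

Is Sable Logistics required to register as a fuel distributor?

Yes

Week 37–Week 42: 54,700 litres + 183,709 litres + 70,775 litres + 2,799 litres + 4,606 litres + 45,825 litres = 362,414 litres (over)
Week 38–Week 43: 183,709 litres + 70,775 litres + 2,799 litres + 4,606 litres + 45,825 litres + 39,634 litres = 347,348 litres (over)
Week 39–Week 44: 70,775 litres + 2,799 litres + 4,606 litres + 45,825 litres + 39,634 litres + 3,511 litres = 167,150 litres (under)
Week 40–Week 45: 2,799 litres + 4,606 litres + 45,825 litres + 39,634 litres + 3,511 litres + 3,689 litres = 100,064 litres (under)
Week 41–Week 46: 4,606 litres + 45,825 litres + 39,634 litres + 3,511 litres + 3,689 litres + 38,673 litres = 135,938 litres (under)
Week 42–Week 47: 45,825 litres + 39,634 litres + 3,511 litres + 3,689 litres + 38,673 litres + 4,818 litres = 136,150 litres (under)
Week 43–Week 48: 39,634 litres + 3,511 litres + 3,689 litres + 38,673 litres + 4,818 litres + 69,460 litres = 159,785 litres (under)
At least one window exceeds 334,000 litres.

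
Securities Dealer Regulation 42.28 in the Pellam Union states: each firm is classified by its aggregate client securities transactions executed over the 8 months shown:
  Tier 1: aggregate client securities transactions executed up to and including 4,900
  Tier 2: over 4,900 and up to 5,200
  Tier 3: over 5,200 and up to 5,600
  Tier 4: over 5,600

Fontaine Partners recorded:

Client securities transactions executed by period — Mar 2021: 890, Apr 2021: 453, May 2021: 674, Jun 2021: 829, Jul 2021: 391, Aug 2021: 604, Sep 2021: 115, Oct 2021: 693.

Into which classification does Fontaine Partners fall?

Aggregate client securities transactions executed: 890 + 453 + 674 + 829 + 391 + 604 + 115 + 693 = 4,649.
4,649 ≤ 4,900, so Tier 1 applies.

Tier 1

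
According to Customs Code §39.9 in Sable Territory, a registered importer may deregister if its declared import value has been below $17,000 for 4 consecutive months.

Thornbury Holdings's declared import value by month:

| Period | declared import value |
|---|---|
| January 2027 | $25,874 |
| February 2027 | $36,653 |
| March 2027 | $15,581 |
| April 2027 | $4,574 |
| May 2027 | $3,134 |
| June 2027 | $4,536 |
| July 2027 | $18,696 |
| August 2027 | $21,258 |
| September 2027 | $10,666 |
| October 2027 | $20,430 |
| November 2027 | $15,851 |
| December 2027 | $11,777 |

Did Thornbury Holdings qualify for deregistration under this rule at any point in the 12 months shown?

Months below $17,000: March 2027, April 2027, May 2027, June 2027, September 2027, November 2027, December 2027.
Longest run of consecutive months below the threshold: 4.
4 ≥ 4, so Thornbury Holdings became eligible.

Yes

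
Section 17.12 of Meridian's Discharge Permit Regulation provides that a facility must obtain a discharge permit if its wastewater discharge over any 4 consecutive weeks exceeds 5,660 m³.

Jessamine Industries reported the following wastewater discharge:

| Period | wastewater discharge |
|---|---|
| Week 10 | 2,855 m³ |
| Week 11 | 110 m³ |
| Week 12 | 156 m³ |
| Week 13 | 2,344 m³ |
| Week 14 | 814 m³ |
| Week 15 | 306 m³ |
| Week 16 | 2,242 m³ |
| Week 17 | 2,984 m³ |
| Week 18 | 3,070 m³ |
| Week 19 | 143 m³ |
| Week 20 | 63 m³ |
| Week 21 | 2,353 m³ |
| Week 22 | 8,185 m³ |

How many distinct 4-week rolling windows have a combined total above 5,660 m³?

6

Week 10–Week 13: 2,855 m³ + 110 m³ + 156 m³ + 2,344 m³ = 5,465 m³ (under)
Week 11–Week 14: 110 m³ + 156 m³ + 2,344 m³ + 814 m³ = 3,424 m³ (under)
Week 12–Week 15: 156 m³ + 2,344 m³ + 814 m³ + 306 m³ = 3,620 m³ (under)
Week 13–Week 16: 2,344 m³ + 814 m³ + 306 m³ + 2,242 m³ = 5,706 m³ (over)
Week 14–Week 17: 814 m³ + 306 m³ + 2,242 m³ + 2,984 m³ = 6,346 m³ (over)
Week 15–Week 18: 306 m³ + 2,242 m³ + 2,984 m³ + 3,070 m³ = 8,602 m³ (over)
Week 16–Week 19: 2,242 m³ + 2,984 m³ + 3,070 m³ + 143 m³ = 8,439 m³ (over)
Week 17–Week 20: 2,984 m³ + 3,070 m³ + 143 m³ + 63 m³ = 6,260 m³ (over)
Week 18–Week 21: 3,070 m³ + 143 m³ + 63 m³ + 2,353 m³ = 5,629 m³ (under)
Week 19–Week 22: 143 m³ + 63 m³ + 2,353 m³ + 8,185 m³ = 10,744 m³ (over)
6 windows exceed the threshold.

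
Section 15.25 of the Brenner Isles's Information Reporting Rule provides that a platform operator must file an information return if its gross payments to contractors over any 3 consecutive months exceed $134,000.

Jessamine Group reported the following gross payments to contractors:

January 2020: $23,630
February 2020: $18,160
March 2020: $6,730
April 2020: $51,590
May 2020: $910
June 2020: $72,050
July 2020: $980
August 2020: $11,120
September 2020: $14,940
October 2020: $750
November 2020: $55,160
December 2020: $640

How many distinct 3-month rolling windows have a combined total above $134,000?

January 2020–March 2020: $23,630 + $18,160 + $6,730 = $48,520 (under)
February 2020–April 2020: $18,160 + $6,730 + $51,590 = $76,480 (under)
March 2020–May 2020: $6,730 + $51,590 + $910 = $59,230 (under)
April 2020–June 2020: $51,590 + $910 + $72,050 = $124,550 (under)
May 2020–July 2020: $910 + $72,050 + $980 = $73,940 (under)
June 2020–August 2020: $72,050 + $980 + $11,120 = $84,150 (under)
July 2020–September 2020: $980 + $11,120 + $14,940 = $27,040 (under)
August 2020–October 2020: $11,120 + $14,940 + $750 = $26,810 (under)
September 2020–November 2020: $14,940 + $750 + $55,160 = $70,850 (under)
October 2020–December 2020: $750 + $55,160 + $640 = $56,550 (under)
0 windows exceed the threshold.

0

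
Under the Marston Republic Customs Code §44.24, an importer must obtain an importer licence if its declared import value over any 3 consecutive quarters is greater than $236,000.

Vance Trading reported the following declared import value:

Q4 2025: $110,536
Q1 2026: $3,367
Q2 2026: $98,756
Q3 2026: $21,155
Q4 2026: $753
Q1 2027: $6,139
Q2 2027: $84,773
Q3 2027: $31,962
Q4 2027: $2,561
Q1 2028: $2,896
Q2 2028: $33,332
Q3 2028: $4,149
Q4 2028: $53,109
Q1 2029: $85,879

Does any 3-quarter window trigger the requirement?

No

Q4 2025–Q2 2026: $110,536 + $3,367 + $98,756 = $212,659 (under)
Q1 2026–Q3 2026: $3,367 + $98,756 + $21,155 = $123,278 (under)
Q2 2026–Q4 2026: $98,756 + $21,155 + $753 = $120,664 (under)
Q3 2026–Q1 2027: $21,155 + $753 + $6,139 = $28,047 (under)
Q4 2026–Q2 2027: $753 + $6,139 + $84,773 = $91,665 (under)
Q1 2027–Q3 2027: $6,139 + $84,773 + $31,962 = $122,874 (under)
Q2 2027–Q4 2027: $84,773 + $31,962 + $2,561 = $119,296 (under)
Q3 2027–Q1 2028: $31,962 + $2,561 + $2,896 = $37,419 (under)
Q4 2027–Q2 2028: $2,561 + $2,896 + $33,332 = $38,789 (under)
Q1 2028–Q3 2028: $2,896 + $33,332 + $4,149 = $40,377 (under)
Q2 2028–Q4 2028: $33,332 + $4,149 + $53,109 = $90,590 (under)
Q3 2028–Q1 2029: $4,149 + $53,109 + $85,879 = $143,137 (under)
No window exceeds $236,000.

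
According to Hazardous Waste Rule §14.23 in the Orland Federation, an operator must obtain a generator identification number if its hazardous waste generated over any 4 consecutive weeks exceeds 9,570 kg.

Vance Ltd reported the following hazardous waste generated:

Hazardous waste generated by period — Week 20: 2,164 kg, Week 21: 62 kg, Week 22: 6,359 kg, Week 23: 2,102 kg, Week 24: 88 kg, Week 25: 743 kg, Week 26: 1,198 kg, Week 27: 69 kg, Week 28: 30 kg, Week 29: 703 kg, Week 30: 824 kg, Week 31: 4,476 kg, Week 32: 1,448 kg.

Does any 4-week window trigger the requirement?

Yes

Week 20–Week 23: 2,164 kg + 62 kg + 6,359 kg + 2,102 kg = 10,687 kg (over)
Week 21–Week 24: 62 kg + 6,359 kg + 2,102 kg + 88 kg = 8,611 kg (under)
Week 22–Week 25: 6,359 kg + 2,102 kg + 88 kg + 743 kg = 9,292 kg (under)
Week 23–Week 26: 2,102 kg + 88 kg + 743 kg + 1,198 kg = 4,131 kg (under)
Week 24–Week 27: 88 kg + 743 kg + 1,198 kg + 69 kg = 2,098 kg (under)
Week 25–Week 28: 743 kg + 1,198 kg + 69 kg + 30 kg = 2,040 kg (under)
Week 26–Week 29: 1,198 kg + 69 kg + 30 kg + 703 kg = 2,000 kg (under)
Week 27–Week 30: 69 kg + 30 kg + 703 kg + 824 kg = 1,626 kg (under)
Week 28–Week 31: 30 kg + 703 kg + 824 kg + 4,476 kg = 6,033 kg (under)
Week 29–Week 32: 703 kg + 824 kg + 4,476 kg + 1,448 kg = 7,451 kg (under)
At least one window exceeds 9,570 kg.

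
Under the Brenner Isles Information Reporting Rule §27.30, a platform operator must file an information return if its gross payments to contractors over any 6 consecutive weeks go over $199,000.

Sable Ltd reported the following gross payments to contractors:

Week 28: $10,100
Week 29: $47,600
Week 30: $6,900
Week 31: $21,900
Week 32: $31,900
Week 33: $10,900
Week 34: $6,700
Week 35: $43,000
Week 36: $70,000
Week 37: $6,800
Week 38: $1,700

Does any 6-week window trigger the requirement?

Week 28–Week 33: $10,100 + $47,600 + $6,900 + $21,900 + $31,900 + $10,900 = $129,300 (under)
Week 29–Week 34: $47,600 + $6,900 + $21,900 + $31,900 + $10,900 + $6,700 = $125,900 (under)
Week 30–Week 35: $6,900 + $21,900 + $31,900 + $10,900 + $6,700 + $43,000 = $121,300 (under)
Week 31–Week 36: $21,900 + $31,900 + $10,900 + $6,700 + $43,000 + $70,000 = $184,400 (under)
Week 32–Week 37: $31,900 + $10,900 + $6,700 + $43,000 + $70,000 + $6,800 = $169,300 (under)
Week 33–Week 38: $10,900 + $6,700 + $43,000 + $70,000 + $6,800 + $1,700 = $139,100 (under)
No window exceeds $199,000.

No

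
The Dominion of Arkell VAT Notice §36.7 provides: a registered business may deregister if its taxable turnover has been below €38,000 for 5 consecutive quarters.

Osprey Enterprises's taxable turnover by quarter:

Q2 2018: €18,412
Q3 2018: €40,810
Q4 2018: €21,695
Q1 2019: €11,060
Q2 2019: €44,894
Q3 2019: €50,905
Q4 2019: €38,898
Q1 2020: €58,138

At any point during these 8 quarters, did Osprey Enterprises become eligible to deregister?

Quarters below €38,000: Q2 2018, Q4 2018, Q1 2019.
Longest run of consecutive quarters below the threshold: 2.
2 < 5, so Osprey Enterprises never became eligible.

No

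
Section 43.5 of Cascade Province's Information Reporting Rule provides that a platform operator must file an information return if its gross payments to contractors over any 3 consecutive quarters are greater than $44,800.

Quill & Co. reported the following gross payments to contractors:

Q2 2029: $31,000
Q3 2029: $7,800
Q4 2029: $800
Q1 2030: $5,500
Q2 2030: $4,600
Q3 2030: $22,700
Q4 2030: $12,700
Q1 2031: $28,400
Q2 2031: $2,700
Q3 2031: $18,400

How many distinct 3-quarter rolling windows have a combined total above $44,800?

2

Q2 2029–Q4 2029: $31,000 + $7,800 + $800 = $39,600 (under)
Q3 2029–Q1 2030: $7,800 + $800 + $5,500 = $14,100 (under)
Q4 2029–Q2 2030: $800 + $5,500 + $4,600 = $10,900 (under)
Q1 2030–Q3 2030: $5,500 + $4,600 + $22,700 = $32,800 (under)
Q2 2030–Q4 2030: $4,600 + $22,700 + $12,700 = $40,000 (under)
Q3 2030–Q1 2031: $22,700 + $12,700 + $28,400 = $63,800 (over)
Q4 2030–Q2 2031: $12,700 + $28,400 + $2,700 = $43,800 (under)
Q1 2031–Q3 2031: $28,400 + $2,700 + $18,400 = $49,500 (over)
2 windows exceed the threshold.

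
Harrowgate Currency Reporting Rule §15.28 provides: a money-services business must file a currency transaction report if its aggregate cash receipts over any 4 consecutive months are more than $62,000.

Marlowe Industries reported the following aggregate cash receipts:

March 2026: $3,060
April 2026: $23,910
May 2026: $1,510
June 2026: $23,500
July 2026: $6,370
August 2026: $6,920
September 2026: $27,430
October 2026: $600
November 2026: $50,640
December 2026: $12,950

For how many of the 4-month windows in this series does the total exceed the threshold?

March 2026–June 2026: $3,060 + $23,910 + $1,510 + $23,500 = $51,980 (under)
April 2026–July 2026: $23,910 + $1,510 + $23,500 + $6,370 = $55,290 (under)
May 2026–August 2026: $1,510 + $23,500 + $6,370 + $6,920 = $38,300 (under)
June 2026–September 2026: $23,500 + $6,370 + $6,920 + $27,430 = $64,220 (over)
July 2026–October 2026: $6,370 + $6,920 + $27,430 + $600 = $41,320 (under)
August 2026–November 2026: $6,920 + $27,430 + $600 + $50,640 = $85,590 (over)
September 2026–December 2026: $27,430 + $600 + $50,640 + $12,950 = $91,620 (over)
3 windows exceed the threshold.

3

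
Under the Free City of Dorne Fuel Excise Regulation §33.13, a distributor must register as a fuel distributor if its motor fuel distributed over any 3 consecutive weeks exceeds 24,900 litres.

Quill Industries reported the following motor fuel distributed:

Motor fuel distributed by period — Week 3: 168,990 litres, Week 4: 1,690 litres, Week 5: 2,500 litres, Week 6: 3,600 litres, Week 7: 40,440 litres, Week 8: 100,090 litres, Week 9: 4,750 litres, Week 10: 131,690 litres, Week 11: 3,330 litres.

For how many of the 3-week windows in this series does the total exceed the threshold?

Week 3–Week 5: 168,990 litres + 1,690 litres + 2,500 litres = 173,180 litres (over)
Week 4–Week 6: 1,690 litres + 2,500 litres + 3,600 litres = 7,790 litres (under)
Week 5–Week 7: 2,500 litres + 3,600 litres + 40,440 litres = 46,540 litres (over)
Week 6–Week 8: 3,600 litres + 40,440 litres + 100,090 litres = 144,130 litres (over)
Week 7–Week 9: 40,440 litres + 100,090 litres + 4,750 litres = 145,280 litres (over)
Week 8–Week 10: 100,090 litres + 4,750 litres + 131,690 litres = 236,530 litres (over)
Week 9–Week 11: 4,750 litres + 131,690 litres + 3,330 litres = 139,770 litres (over)
6 windows exceed the threshold.

6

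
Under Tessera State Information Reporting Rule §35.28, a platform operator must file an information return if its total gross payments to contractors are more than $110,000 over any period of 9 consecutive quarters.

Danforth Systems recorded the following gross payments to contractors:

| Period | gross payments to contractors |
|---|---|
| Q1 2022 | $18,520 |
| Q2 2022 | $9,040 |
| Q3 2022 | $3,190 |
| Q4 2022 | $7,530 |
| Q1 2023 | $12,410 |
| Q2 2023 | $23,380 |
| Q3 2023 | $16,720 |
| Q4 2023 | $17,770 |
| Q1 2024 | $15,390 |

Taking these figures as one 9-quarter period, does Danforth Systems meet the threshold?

Yes

Total gross payments to contractors: $18,520 + $9,040 + $3,190 + $7,530 + $12,410 + $23,380 + $16,720 + $17,770 + $15,390 = $123,950.
$123,950 > $110,000, so the threshold is exceeded.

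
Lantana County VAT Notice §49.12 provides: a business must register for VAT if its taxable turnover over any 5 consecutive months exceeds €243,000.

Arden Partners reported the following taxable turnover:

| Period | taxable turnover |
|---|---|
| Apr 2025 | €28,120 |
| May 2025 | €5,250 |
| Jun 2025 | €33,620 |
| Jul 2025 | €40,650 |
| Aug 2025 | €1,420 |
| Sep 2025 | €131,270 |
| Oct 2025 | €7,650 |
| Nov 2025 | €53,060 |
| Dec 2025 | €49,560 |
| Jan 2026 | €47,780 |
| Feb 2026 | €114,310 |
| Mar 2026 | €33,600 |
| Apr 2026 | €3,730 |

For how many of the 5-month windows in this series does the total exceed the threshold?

4

Apr 2025–Aug 2025: €28,120 + €5,250 + €33,620 + €40,650 + €1,420 = €109,060 (under)
May 2025–Sep 2025: €5,250 + €33,620 + €40,650 + €1,420 + €131,270 = €212,210 (under)
Jun 2025–Oct 2025: €33,620 + €40,650 + €1,420 + €131,270 + €7,650 = €214,610 (under)
Jul 2025–Nov 2025: €40,650 + €1,420 + €131,270 + €7,650 + €53,060 = €234,050 (under)
Aug 2025–Dec 2025: €1,420 + €131,270 + €7,650 + €53,060 + €49,560 = €242,960 (under)
Sep 2025–Jan 2026: €131,270 + €7,650 + €53,060 + €49,560 + €47,780 = €289,320 (over)
Oct 2025–Feb 2026: €7,650 + €53,060 + €49,560 + €47,780 + €114,310 = €272,360 (over)
Nov 2025–Mar 2026: €53,060 + €49,560 + €47,780 + €114,310 + €33,600 = €298,310 (over)
Dec 2025–Apr 2026: €49,560 + €47,780 + €114,310 + €33,600 + €3,730 = €248,980 (over)
4 windows exceed the threshold.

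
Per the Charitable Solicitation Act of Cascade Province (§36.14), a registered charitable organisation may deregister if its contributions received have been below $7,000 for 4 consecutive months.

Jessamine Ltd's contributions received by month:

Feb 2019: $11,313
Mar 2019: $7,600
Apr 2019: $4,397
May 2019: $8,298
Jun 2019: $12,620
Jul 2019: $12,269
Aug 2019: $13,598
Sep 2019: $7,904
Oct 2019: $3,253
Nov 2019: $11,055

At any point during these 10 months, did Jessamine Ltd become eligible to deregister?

No

Months below $7,000: Apr 2019, Oct 2019.
Longest run of consecutive months below the threshold: 1.
1 < 4, so Jessamine Ltd never became eligible.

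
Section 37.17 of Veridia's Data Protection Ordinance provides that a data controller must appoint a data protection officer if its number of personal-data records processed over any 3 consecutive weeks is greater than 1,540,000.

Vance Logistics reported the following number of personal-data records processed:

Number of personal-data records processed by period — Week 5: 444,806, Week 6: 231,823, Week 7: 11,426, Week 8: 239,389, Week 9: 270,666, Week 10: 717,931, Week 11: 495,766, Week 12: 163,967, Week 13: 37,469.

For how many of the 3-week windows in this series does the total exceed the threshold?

0

Week 5–Week 7: 444,806 + 231,823 + 11,426 = 688,055 (under)
Week 6–Week 8: 231,823 + 11,426 + 239,389 = 482,638 (under)
Week 7–Week 9: 11,426 + 239,389 + 270,666 = 521,481 (under)
Week 8–Week 10: 239,389 + 270,666 + 717,931 = 1,227,986 (under)
Week 9–Week 11: 270,666 + 717,931 + 495,766 = 1,484,363 (under)
Week 10–Week 12: 717,931 + 495,766 + 163,967 = 1,377,664 (under)
Week 11–Week 13: 495,766 + 163,967 + 37,469 = 697,202 (under)
0 windows exceed the threshold.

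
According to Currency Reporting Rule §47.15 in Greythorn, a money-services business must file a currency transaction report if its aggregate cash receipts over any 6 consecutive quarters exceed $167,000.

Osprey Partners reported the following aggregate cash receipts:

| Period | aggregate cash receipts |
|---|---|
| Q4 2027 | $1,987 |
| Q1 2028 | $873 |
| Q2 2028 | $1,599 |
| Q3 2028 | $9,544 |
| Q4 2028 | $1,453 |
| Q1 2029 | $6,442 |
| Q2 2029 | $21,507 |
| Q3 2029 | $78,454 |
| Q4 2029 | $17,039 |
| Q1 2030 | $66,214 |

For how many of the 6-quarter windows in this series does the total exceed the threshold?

Q4 2027–Q1 2029: $1,987 + $873 + $1,599 + $9,544 + $1,453 + $6,442 = $21,898 (under)
Q1 2028–Q2 2029: $873 + $1,599 + $9,544 + $1,453 + $6,442 + $21,507 = $41,418 (under)
Q2 2028–Q3 2029: $1,599 + $9,544 + $1,453 + $6,442 + $21,507 + $78,454 = $118,999 (under)
Q3 2028–Q4 2029: $9,544 + $1,453 + $6,442 + $21,507 + $78,454 + $17,039 = $134,439 (under)
Q4 2028–Q1 2030: $1,453 + $6,442 + $21,507 + $78,454 + $17,039 + $66,214 = $191,109 (over)
1 window exceeds the threshold.

1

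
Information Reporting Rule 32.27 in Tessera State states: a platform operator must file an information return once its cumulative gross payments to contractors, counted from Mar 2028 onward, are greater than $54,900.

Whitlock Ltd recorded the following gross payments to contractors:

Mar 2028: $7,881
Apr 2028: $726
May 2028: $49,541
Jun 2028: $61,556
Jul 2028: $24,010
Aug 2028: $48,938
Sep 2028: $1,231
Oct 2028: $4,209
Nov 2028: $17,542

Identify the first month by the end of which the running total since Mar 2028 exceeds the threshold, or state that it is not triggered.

May 2028

Through Mar 2028: $7,881
Through Apr 2028: $8,607
Through May 2028: $58,148 ← exceeds threshold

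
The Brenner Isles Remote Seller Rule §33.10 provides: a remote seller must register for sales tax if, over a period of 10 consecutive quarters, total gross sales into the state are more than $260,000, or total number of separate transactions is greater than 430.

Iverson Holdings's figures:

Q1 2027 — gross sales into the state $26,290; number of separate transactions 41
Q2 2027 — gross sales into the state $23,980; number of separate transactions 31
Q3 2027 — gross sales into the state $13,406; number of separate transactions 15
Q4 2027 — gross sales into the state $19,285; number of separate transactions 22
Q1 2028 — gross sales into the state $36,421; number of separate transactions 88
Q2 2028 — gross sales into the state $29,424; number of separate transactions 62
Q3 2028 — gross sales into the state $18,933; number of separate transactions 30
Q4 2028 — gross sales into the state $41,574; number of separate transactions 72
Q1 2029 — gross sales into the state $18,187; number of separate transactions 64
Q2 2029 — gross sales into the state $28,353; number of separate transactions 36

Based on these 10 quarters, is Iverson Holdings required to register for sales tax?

Total gross sales into the state: $26,290 + $23,980 + $13,406 + $19,285 + $36,421 + $29,424 + $18,933 + $41,574 + $18,187 + $28,353 = $255,853 (≤ $260,000).
Total number of separate transactions: 41 + 31 + 15 + 22 + 88 + 62 + 30 + 72 + 64 + 36 = 461 (> 430).
The test is 'or': at least one threshold is exceeded.

Yes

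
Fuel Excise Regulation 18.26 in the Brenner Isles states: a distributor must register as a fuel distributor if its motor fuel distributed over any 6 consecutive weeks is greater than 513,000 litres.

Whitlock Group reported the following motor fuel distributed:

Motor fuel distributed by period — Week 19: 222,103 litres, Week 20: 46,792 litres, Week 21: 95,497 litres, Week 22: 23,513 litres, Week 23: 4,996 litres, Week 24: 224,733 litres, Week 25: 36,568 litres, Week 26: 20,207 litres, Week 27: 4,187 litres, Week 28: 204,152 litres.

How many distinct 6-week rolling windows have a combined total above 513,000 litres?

Week 19–Week 24: 222,103 litres + 46,792 litres + 95,497 litres + 23,513 litres + 4,996 litres + 224,733 litres = 617,634 litres (over)
Week 20–Week 25: 46,792 litres + 95,497 litres + 23,513 litres + 4,996 litres + 224,733 litres + 36,568 litres = 432,099 litres (under)
Week 21–Week 26: 95,497 litres + 23,513 litres + 4,996 litres + 224,733 litres + 36,568 litres + 20,207 litres = 405,514 litres (under)
Week 22–Week 27: 23,513 litres + 4,996 litres + 224,733 litres + 36,568 litres + 20,207 litres + 4,187 litres = 314,204 litres (under)
Week 23–Week 28: 4,996 litres + 224,733 litres + 36,568 litres + 20,207 litres + 4,187 litres + 204,152 litres = 494,843 litres (under)
1 window exceeds the threshold.

1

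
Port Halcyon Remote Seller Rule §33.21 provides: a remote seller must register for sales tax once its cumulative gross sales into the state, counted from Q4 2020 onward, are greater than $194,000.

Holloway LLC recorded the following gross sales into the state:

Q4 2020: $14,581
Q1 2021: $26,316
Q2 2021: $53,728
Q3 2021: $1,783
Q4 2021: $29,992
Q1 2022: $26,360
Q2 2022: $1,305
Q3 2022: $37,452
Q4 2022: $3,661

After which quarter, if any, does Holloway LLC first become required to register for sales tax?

Q4 2022

Through Q4 2020: $14,581
Through Q1 2021: $40,897
Through Q2 2021: $94,625
Through Q3 2021: $96,408
Through Q4 2021: $126,400
Through Q1 2022: $152,760
Through Q2 2022: $154,065
Through Q3 2022: $191,517
Through Q4 2022: $195,178 ← exceeds threshold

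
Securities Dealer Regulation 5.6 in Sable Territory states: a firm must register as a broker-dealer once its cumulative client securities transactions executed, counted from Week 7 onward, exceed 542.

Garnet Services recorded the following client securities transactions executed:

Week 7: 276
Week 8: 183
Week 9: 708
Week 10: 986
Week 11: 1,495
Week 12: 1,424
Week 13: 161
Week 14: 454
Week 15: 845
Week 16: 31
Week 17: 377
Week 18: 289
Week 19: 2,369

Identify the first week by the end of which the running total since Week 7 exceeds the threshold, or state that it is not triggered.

Through Week 7: 276
Through Week 8: 459
Through Week 9: 1,167 ← exceeds threshold

Week 9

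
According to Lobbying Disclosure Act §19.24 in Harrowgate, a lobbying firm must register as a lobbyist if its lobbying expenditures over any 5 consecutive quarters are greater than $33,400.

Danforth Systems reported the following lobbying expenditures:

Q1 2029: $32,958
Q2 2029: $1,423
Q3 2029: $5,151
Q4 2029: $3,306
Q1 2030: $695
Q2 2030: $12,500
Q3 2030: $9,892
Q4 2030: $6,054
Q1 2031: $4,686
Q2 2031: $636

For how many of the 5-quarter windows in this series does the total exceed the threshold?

3

Q1 2029–Q1 2030: $32,958 + $1,423 + $5,151 + $3,306 + $695 = $43,533 (over)
Q2 2029–Q2 2030: $1,423 + $5,151 + $3,306 + $695 + $12,500 = $23,075 (under)
Q3 2029–Q3 2030: $5,151 + $3,306 + $695 + $12,500 + $9,892 = $31,544 (under)
Q4 2029–Q4 2030: $3,306 + $695 + $12,500 + $9,892 + $6,054 = $32,447 (under)
Q1 2030–Q1 2031: $695 + $12,500 + $9,892 + $6,054 + $4,686 = $33,827 (over)
Q2 2030–Q2 2031: $12,500 + $9,892 + $6,054 + $4,686 + $636 = $33,768 (over)
3 windows exceed the threshold.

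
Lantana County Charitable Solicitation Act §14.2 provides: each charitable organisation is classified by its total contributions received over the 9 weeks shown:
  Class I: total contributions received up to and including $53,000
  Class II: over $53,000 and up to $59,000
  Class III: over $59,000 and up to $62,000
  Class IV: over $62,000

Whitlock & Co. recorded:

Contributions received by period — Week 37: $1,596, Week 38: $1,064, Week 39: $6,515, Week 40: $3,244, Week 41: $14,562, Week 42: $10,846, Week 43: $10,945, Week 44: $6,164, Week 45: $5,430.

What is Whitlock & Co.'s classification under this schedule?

Total contributions received: $1,596 + $1,064 + $6,515 + $3,244 + $14,562 + $10,846 + $10,945 + $6,164 + $5,430 = $60,366.
$59,000 < $60,366 ≤ $62,000, so Class III applies.

Class III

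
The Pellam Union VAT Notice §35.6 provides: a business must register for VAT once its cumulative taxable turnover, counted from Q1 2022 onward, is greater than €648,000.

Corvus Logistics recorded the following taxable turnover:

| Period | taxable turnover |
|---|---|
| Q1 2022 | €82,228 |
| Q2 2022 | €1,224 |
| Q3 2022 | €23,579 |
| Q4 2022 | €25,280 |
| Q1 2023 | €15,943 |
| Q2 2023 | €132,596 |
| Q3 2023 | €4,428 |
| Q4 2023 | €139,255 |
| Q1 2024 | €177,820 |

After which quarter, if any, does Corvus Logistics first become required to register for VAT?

Through Q1 2022: €82,228
Through Q2 2022: €83,452
Through Q3 2022: €107,031
Through Q4 2022: €132,311
Through Q1 2023: €148,254
Through Q2 2023: €280,850
Through Q3 2023: €285,278
Through Q4 2023: €424,533
Through Q1 2024: €602,353
Final cumulative total €602,353 ≤ €648,000; the threshold is never exceeded.

Not triggered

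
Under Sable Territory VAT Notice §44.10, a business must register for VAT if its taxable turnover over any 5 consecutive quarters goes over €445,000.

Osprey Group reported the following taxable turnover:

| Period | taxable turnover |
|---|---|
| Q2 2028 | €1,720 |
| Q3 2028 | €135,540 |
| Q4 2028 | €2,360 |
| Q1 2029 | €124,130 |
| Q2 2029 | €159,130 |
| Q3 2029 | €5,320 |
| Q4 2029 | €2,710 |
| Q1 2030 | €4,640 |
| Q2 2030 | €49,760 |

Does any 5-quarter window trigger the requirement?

No

Q2 2028–Q2 2029: €1,720 + €135,540 + €2,360 + €124,130 + €159,130 = €422,880 (under)
Q3 2028–Q3 2029: €135,540 + €2,360 + €124,130 + €159,130 + €5,320 = €426,480 (under)
Q4 2028–Q4 2029: €2,360 + €124,130 + €159,130 + €5,320 + €2,710 = €293,650 (under)
Q1 2029–Q1 2030: €124,130 + €159,130 + €5,320 + €2,710 + €4,640 = €295,930 (under)
Q2 2029–Q2 2030: €159,130 + €5,320 + €2,710 + €4,640 + €49,760 = €221,560 (under)
No window exceeds €445,000.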